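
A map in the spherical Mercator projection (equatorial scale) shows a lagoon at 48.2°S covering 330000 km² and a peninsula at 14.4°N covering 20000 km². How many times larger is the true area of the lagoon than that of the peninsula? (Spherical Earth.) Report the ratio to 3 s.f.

7.81

Since Mercator area scale is 1/cos²φ, the true area equals the apparent area multiplied by cos²φ.
True area of lagoon: 330000 × cos²(48.2°) = 330000 × 0.4443 = 146600 km².
True area of peninsula: 20000 × cos²(14.4°) = 20000 × 0.9382 = 18760 km².
Ratio = 146600 / 18760 ≈ 7.81.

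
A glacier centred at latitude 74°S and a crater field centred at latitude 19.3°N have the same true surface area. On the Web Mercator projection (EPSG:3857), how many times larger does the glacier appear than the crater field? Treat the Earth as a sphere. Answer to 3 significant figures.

11.7

Mercator areal scale is sec²φ.
At 74°: sec²(74°) = 1/0.2756² = 13.16.
At 19.3°: sec²(19.3°) = 1/0.9438² = 1.123.
Ratio = 13.16/1.123 = cos²(19.3°)/cos²(74°) ≈ 11.7.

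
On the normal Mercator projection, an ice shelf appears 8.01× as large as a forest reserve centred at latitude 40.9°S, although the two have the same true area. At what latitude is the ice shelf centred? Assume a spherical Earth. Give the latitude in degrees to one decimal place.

For equal true areas on Mercator, apparent areas scale as sec²φ, so the ratio is cos²φ₂ / cos²φ₁.
cos²φ₂ / cos²φ₁ = 8.01  ⇒  cos φ₁ = cos 40.9° / √8.01 = 0.7559/2.830 = 0.2671.
φ₁ = arccos(0.2671) ≈ 74.5°.

74.5°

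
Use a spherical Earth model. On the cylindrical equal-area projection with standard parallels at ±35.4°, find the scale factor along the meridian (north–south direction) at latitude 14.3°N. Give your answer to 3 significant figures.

1.19

A cylindrical equal-area projection with standard parallel φ₀ has meridian scale h = cos φ / cos φ₀ and parallel scale k = cos φ₀ / cos φ (so areas are preserved, h·k = 1).
h = cos 14.3° / cos 35.4° = 0.9690/0.8151 = 1.189.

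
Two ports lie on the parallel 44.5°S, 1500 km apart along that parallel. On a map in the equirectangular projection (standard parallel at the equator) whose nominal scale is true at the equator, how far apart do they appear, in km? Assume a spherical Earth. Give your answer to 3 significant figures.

2100 km

For the equirectangular projection with φ₀ = 0 (plate carrée), h = 1 along meridians and k = sec φ along parallels.
Along the parallel, k = sec 44.5° = 1/0.7133 = 1.402.
Map distance = 1500 × 1.402 ≈ 2100 km.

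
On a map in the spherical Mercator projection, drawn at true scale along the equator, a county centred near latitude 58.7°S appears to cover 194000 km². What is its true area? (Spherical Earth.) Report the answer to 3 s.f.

52400 km²

The Mercator projection is conformal; its linear scale factor is the same in every direction and equals sec φ = 1/cos φ.
Areal scale = k² = sec²φ = 1/cos²(58.7°) = 1/0.5195² = 3.705.
True area = apparent / (areal scale) = 194000 / 3.705 ≈ 52400 km².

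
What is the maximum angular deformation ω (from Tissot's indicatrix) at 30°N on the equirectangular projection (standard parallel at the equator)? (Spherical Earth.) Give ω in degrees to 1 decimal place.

8.2°

Plate carrée maps x = Rλ, y = Rφ. The meridian scale is h = 1 and the parallel scale is k = 1/cos φ = sec φ.
At 30°: h = 1.000, k = 1.155; principal scales a = 1.155, b = 1.000.
sin(ω/2) = (a − b)/(a + b) = 0.1547/2.155 = 0.07180, so ω = 2 arcsin(0.07180) ≈ 8.2°.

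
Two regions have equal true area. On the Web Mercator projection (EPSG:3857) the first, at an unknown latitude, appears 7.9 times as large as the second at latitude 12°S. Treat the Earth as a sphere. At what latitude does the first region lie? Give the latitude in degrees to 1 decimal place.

On Mercator, (apparent₁)/(apparent₂) = sec²φ₁ / sec²φ₂ when true areas are equal.
cos²φ₂ / cos²φ₁ = 7.9  ⇒  cos φ₁ = cos 12° / √7.9 = 0.9781/2.811 = 0.3480.
φ₁ = arccos(0.3480) ≈ 69.6°.

69.6°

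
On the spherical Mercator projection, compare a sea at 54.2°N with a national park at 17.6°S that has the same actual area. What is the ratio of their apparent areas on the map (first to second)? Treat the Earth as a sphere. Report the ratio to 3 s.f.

2.66

On Mercator, area is exaggerated by sec²φ = 1/cos²φ.
At 54.2°: sec²(54.2°) = 1/0.5850² = 2.922.
At 17.6°: sec²(17.6°) = 1/0.9532² = 1.101.
Ratio = 2.922/1.101 = cos²(17.6°)/cos²(54.2°) ≈ 2.66.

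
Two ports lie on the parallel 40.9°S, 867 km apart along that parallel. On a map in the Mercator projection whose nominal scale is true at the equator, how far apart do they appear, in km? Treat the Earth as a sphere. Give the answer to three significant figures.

1150 km

Mercator is conformal, so the point scale is isotropic: h = k = sec φ = 1/cos φ.
Along the parallel, k = sec 40.9° = 1/0.7559 = 1.323.
Map distance = 867 × 1.323 ≈ 1150 km.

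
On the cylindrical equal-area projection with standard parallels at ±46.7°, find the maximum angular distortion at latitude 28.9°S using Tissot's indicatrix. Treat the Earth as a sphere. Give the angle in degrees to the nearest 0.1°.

27.7°

For cylindrical equal-area with standard parallel φ₀, h = cos φ / cos φ₀ and k = cos φ₀ / cos φ, so h·k = 1.
At 28.9°: h = 1.277, k = 0.7834; principal scales a = 1.277, b = 0.7834.
sin(ω/2) = (a − b)/(a + b) = 0.4931/2.060 = 0.2394, so ω = 2 arcsin(0.2394) ≈ 27.7°.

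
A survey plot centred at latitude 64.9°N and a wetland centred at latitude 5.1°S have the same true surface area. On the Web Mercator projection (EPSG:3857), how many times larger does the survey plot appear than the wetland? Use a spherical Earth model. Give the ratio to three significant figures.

5.51

Mercator is conformal with k = sec φ, so areal scale = k² = sec²φ.
At 64.9°: sec²(64.9°) = 1/0.4242² = 5.557.
At 5.1°: sec²(5.1°) = 1/0.9960² = 1.008.
Ratio = 5.557/1.008 = cos²(5.1°)/cos²(64.9°) ≈ 5.51.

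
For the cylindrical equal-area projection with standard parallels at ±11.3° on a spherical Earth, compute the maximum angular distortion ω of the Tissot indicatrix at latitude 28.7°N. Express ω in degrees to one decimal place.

12.8°

Cylindrical equal-area (φ₀ = 11.3°): h = cos φ / cos 11.3° along meridians, k = cos 11.3° / cos φ along parallels; h·k = 1.
At 28.7°: h = 0.8945, k = 1.118; principal scales a = 1.118, b = 0.8945.
sin(ω/2) = (a − b)/(a + b) = 0.2235/2.012 = 0.1110, so ω = 2 arcsin(0.1110) ≈ 12.8°.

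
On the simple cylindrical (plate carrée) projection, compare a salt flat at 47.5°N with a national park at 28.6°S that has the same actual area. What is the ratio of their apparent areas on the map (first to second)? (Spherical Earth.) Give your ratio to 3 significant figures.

1.30

In the plate carrée (x = Rλ, y = Rφ), meridians are true-scale (h = 1) and parallels are stretched by k = sec φ.
Areal scale at 47.5°: h·k = 1.000 × 1.480 = 1.480.
Areal scale at 28.6°: h·k = 1.000 × 1.139 = 1.139.
Ratio = 1.480/1.139 ≈ 1.30.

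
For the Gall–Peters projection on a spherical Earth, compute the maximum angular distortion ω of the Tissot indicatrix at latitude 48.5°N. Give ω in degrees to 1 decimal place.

7.4°

The Gall–Peters projection is cylindrical equal-area with φ₀ = 45°. A cylindrical equal-area projection with standard parallel φ₀ has meridian scale h = cos φ / cos φ₀ and parallel scale k = cos φ₀ / cos φ (so areas are preserved, h·k = 1).
At 48.5°: h = 0.9371, k = 1.067; principal scales a = 1.067, b = 0.9371.
sin(ω/2) = (a − b)/(a + b) = 0.1301/2.004 = 0.06489, so ω = 2 arcsin(0.06489) ≈ 7.4°.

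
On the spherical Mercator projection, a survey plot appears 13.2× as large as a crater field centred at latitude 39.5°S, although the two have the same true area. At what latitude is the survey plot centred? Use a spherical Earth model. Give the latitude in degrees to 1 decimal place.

77.7°

On Mercator, (apparent₁)/(apparent₂) = sec²φ₁ / sec²φ₂ when true areas are equal.
cos²φ₂ / cos²φ₁ = 13.2  ⇒  cos φ₁ = cos 39.5° / √13.2 = 0.7716/3.633 = 0.2124.
φ₁ = arccos(0.2124) ≈ 77.7°.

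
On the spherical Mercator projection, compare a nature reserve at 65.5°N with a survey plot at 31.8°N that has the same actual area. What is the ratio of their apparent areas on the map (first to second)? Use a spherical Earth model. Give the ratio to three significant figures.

4.20

On Mercator, area is exaggerated by sec²φ = 1/cos²φ.
At 65.5°: sec²(65.5°) = 1/0.4147² = 5.815.
At 31.8°: sec²(31.8°) = 1/0.8499² = 1.384.
Ratio = 5.815/1.384 = cos²(31.8°)/cos²(65.5°) ≈ 4.20.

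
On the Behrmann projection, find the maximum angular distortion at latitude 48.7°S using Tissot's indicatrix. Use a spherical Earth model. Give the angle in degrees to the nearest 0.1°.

30.8°

The Behrmann projection is cylindrical equal-area with φ₀ = 30°. Cylindrical equal-area (φ₀ = 30°): h = cos φ / cos 30° along meridians, k = cos 30° / cos φ along parallels; h·k = 1.
At 48.7°: h = 0.7621, k = 1.312; principal scales a = 1.312, b = 0.7621.
sin(ω/2) = (a − b)/(a + b) = 0.5501/2.074 = 0.2652, so ω = 2 arcsin(0.2652) ≈ 30.8°.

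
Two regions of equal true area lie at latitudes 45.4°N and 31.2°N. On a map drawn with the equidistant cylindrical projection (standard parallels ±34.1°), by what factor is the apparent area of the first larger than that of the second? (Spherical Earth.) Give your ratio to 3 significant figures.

1.22

With standard parallel φ₀ = 34.1°, the equirectangular projection gives x = Rλ cos φ₀, y = Rφ, so h = 1 and k = cos 34.1° / cos φ.
Areal scale at 45.4°: h·k = 1.000 × 1.179 = 1.179.
Areal scale at 31.2°: h·k = 1.000 × 0.9681 = 0.9681.
Ratio = 1.179/0.9681 ≈ 1.22.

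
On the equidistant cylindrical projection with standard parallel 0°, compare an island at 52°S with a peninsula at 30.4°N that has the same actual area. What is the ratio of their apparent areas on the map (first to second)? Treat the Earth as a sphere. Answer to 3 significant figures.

1.40

Plate carrée maps x = Rλ, y = Rφ. The meridian scale is h = 1 and the parallel scale is k = 1/cos φ = sec φ.
Areal scale at 52°: h·k = 1.000 × 1.624 = 1.624.
Areal scale at 30.4°: h·k = 1.000 × 1.159 = 1.159.
Ratio = 1.624/1.159 ≈ 1.40.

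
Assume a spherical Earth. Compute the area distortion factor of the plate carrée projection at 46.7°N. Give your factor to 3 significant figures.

1.46

For the equirectangular projection with φ₀ = 0 (plate carrée), h = 1 along meridians and k = sec φ along parallels.
Areal scale = h·k = 1 × sec φ; at 46.7°, h = 1.000, k = 1.458, so h·k = 1.458.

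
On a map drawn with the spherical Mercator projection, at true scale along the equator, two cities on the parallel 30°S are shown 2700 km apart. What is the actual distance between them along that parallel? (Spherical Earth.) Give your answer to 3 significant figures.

2340 km

Mercator is conformal, so the point scale is isotropic: h = k = sec φ = 1/cos φ.
Along the parallel at 30°, map distances are exaggerated by k = sec 30° = 1.155.
True distance = 2700 / 1.155 = 2700 × cos 30° ≈ 2340 km.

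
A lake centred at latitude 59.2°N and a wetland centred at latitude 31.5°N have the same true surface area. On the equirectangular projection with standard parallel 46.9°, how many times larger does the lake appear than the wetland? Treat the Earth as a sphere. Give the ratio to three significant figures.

With standard parallel φ₀ = 46.9°, the equirectangular projection gives x = Rλ cos φ₀, y = Rφ, so h = 1 and k = cos 46.9° / cos φ.
Areal scale at 59.2°: h·k = 1.000 × 1.334 = 1.334.
Areal scale at 31.5°: h·k = 1.000 × 0.8014 = 0.8014.
Ratio = 1.334/0.8014 ≈ 1.67.

1.67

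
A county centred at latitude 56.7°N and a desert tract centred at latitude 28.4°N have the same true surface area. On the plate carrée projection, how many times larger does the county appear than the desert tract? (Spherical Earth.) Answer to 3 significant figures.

1.60

Plate carrée maps x = Rλ, y = Rφ. The meridian scale is h = 1 and the parallel scale is k = 1/cos φ = sec φ.
Areal scale at 56.7°: h·k = 1.000 × 1.821 = 1.821.
Areal scale at 28.4°: h·k = 1.000 × 1.137 = 1.137.
Ratio = 1.821/1.137 ≈ 1.60.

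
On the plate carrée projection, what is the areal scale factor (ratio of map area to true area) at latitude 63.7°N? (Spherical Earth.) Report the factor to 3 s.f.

2.26

Plate carrée maps x = Rλ, y = Rφ. The meridian scale is h = 1 and the parallel scale is k = 1/cos φ = sec φ.
Areal scale = h·k = 1 × sec φ; at 63.7°, h = 1.000, k = 2.257, so h·k = 2.257.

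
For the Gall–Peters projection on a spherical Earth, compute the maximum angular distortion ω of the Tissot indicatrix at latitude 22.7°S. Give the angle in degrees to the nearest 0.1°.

30.1°

The Gall–Peters projection is cylindrical equal-area with φ₀ = 45°. For cylindrical equal-area with standard parallel φ₀, h = cos φ / cos φ₀ and k = cos φ₀ / cos φ, so h·k = 1.
At 22.7°: h = 1.305, k = 0.7665; principal scales a = 1.305, b = 0.7665.
sin(ω/2) = (a − b)/(a + b) = 0.5382/2.071 = 0.2598, so ω = 2 arcsin(0.2598) ≈ 30.1°.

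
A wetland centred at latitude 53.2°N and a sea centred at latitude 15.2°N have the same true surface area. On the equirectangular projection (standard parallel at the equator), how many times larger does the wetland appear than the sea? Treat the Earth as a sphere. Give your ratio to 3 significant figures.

For the equirectangular projection with φ₀ = 0 (plate carrée), h = 1 along meridians and k = sec φ along parallels.
Areal scale at 53.2°: h·k = 1.000 × 1.669 = 1.669.
Areal scale at 15.2°: h·k = 1.000 × 1.036 = 1.036.
Ratio = 1.669/1.036 ≈ 1.61.

1.61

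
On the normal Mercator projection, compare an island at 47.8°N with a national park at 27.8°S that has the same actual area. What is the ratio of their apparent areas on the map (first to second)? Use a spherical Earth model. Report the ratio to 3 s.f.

On Mercator, area is exaggerated by sec²φ = 1/cos²φ.
At 47.8°: sec²(47.8°) = 1/0.6717² = 2.216.
At 27.8°: sec²(27.8°) = 1/0.8846² = 1.278.
Ratio = 2.216/1.278 = cos²(27.8°)/cos²(47.8°) ≈ 1.73.

1.73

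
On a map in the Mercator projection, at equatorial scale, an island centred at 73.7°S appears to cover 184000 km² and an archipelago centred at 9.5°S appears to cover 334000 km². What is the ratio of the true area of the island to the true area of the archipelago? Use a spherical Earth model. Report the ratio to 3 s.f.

Since Mercator area scale is 1/cos²φ, the true area equals the apparent area multiplied by cos²φ.
True area of island: 184000 × cos²(73.7°) = 184000 × 0.07877 = 14490 km².
True area of archipelago: 334000 × cos²(9.5°) = 334000 × 0.9728 = 324900 km².
Ratio = 14490 / 324900 ≈ 0.0446.

0.0446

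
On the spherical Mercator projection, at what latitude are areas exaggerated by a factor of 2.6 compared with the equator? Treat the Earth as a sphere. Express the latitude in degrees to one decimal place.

51.7°

Mercator areal scale is sec²φ.
sec²φ = 2.6  ⇒  cos²φ = 0.3846  ⇒  cos φ = 0.6202.
φ = arccos(0.6202) ≈ 51.7°.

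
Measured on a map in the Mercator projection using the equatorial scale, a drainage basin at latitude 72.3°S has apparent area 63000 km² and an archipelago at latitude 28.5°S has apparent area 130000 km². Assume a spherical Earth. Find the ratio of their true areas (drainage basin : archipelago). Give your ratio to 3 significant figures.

Mercator's areal exaggeration is sec²φ; hence true area = (apparent area) · cos²φ.
True area of drainage basin: 63000 × cos²(72.3°) = 63000 × 0.09244 = 5823 km².
True area of archipelago: 130000 × cos²(28.5°) = 130000 × 0.7723 = 100400 km².
Ratio = 5823 / 100400 ≈ 0.0580.

0.0580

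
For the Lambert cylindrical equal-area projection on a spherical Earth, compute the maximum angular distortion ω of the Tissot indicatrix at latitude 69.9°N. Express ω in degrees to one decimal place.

104.1°

The Lambert cylindrical equal-area projection is the cylindrical equal-area projection with its standard parallel at the equator (φ₀ = 0). A cylindrical equal-area projection with standard parallel φ₀ has meridian scale h = cos φ / cos φ₀ and parallel scale k = cos φ₀ / cos φ (so areas are preserved, h·k = 1).
At 69.9°: h = 0.3437, k = 2.910; principal scales a = 2.910, b = 0.3437.
sin(ω/2) = (a − b)/(a + b) = 2.566/3.254 = 0.7887, so ω = 2 arcsin(0.7887) ≈ 104.1°.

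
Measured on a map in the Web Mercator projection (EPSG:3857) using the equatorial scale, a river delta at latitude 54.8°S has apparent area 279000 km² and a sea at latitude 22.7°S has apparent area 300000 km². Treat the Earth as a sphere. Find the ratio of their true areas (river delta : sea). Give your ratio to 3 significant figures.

0.363

Mercator's areal exaggeration is sec²φ; hence true area = (apparent area) · cos²φ.
True area of river delta: 279000 × cos²(54.8°) = 279000 × 0.3323 = 92700 km².
True area of sea: 300000 × cos²(22.7°) = 300000 × 0.8511 = 255300 km².
Ratio = 92700 / 255300 ≈ 0.363.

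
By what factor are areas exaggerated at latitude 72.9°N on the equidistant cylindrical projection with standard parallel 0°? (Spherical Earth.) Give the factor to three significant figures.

3.40

In the plate carrée (x = Rλ, y = Rφ), meridians are true-scale (h = 1) and parallels are stretched by k = sec φ.
Areal scale = h·k = 1 × sec φ; at 72.9°, h = 1.000, k = 3.401, so h·k = 3.401.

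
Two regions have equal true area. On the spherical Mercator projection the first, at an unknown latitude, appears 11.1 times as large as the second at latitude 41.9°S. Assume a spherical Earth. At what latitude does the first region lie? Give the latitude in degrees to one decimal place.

Mercator areal scale is sec²φ, so apparent-area ratio = sec²φ₁ / sec²φ₂ = cos²φ₂ / cos²φ₁.
cos²φ₂ / cos²φ₁ = 11.1  ⇒  cos φ₁ = cos 41.9° / √11.1 = 0.7443/3.332 = 0.2234.
φ₁ = arccos(0.2234) ≈ 77.1°.

77.1°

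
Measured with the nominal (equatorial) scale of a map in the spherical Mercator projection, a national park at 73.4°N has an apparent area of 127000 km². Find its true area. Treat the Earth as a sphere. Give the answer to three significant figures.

Mercator is conformal, so the point scale is isotropic: h = k = sec φ = 1/cos φ.
Areal scale = k² = sec²φ = 1/cos²(73.4°) = 1/0.2857² = 12.25.
True area = apparent / (areal scale) = 127000 / 12.25 ≈ 10400 km².

10400 km²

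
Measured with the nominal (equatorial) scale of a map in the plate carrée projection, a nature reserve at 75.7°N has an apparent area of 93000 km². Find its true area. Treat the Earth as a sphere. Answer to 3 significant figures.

Plate carrée maps x = Rλ, y = Rφ. The meridian scale is h = 1 and the parallel scale is k = 1/cos φ = sec φ.
Areal scale = h·k = 1 × sec φ; at 75.7°, h = 1.000, k = 4.049, so h·k = 4.049.
True area = apparent / (areal scale) = 93000 / 4.049 ≈ 23000 km².

23000 km²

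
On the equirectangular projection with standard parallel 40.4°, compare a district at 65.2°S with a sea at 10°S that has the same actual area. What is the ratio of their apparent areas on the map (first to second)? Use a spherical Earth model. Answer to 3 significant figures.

2.35

In the equirectangular projection with standard parallel φ₀ = 40.4° (x = Rλ cos φ₀, y = Rφ), meridians are true-scale (h = 1) and the parallel scale is k = cos φ₀ / cos φ.
Areal scale at 65.2°: h·k = 1.000 × 1.816 = 1.816.
Areal scale at 10°: h·k = 1.000 × 0.7733 = 0.7733.
Ratio = 1.816/0.7733 ≈ 2.35.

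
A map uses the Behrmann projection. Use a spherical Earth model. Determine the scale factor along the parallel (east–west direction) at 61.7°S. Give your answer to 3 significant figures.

1.83

The Behrmann projection is cylindrical equal-area with φ₀ = 30°. For cylindrical equal-area with standard parallel φ₀, h = cos φ / cos φ₀ and k = cos φ₀ / cos φ, so h·k = 1.
k = cos 30° / cos 61.7° = 0.8660/0.4741 = 1.827.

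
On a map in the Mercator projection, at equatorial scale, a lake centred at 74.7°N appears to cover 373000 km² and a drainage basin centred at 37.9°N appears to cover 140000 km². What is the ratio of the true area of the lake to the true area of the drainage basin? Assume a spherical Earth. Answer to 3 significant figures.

0.298

On Mercator the areal scale is sec²φ, so true area = apparent × cos²φ.
True area of lake: 373000 × cos²(74.7°) = 373000 × 0.06963 = 25970 km².
True area of drainage basin: 140000 × cos²(37.9°) = 140000 × 0.6227 = 87170 km².
Ratio = 25970 / 87170 ≈ 0.298.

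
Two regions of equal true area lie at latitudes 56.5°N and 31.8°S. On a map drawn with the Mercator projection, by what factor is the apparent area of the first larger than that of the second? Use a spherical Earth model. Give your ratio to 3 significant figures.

2.37

Mercator is conformal with k = sec φ, so areal scale = k² = sec²φ.
At 56.5°: sec²(56.5°) = 1/0.5519² = 3.283.
At 31.8°: sec²(31.8°) = 1/0.8499² = 1.384.
Ratio = 3.283/1.384 = cos²(31.8°)/cos²(56.5°) ≈ 2.37.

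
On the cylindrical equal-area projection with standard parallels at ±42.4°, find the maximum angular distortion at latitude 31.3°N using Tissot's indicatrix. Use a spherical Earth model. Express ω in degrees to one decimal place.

16.7°

A cylindrical equal-area projection with standard parallel φ₀ has meridian scale h = cos φ / cos φ₀ and parallel scale k = cos φ₀ / cos φ (so areas are preserved, h·k = 1).
At 31.3°: h = 1.157, k = 0.8642; principal scales a = 1.157, b = 0.8642.
sin(ω/2) = (a − b)/(a + b) = 0.2929/2.021 = 0.1449, so ω = 2 arcsin(0.1449) ≈ 16.7°.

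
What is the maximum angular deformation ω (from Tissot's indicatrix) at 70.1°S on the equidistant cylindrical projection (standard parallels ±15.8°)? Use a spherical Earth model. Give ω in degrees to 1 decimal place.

57.0°

With standard parallel φ₀ = 15.8°, the equirectangular projection gives x = Rλ cos φ₀, y = Rφ, so h = 1 and k = cos 15.8° / cos φ.
At 70.1°: h = 1.000, k = 2.827; principal scales a = 2.827, b = 1.000.
sin(ω/2) = (a − b)/(a + b) = 1.827/3.827 = 0.4774, so ω = 2 arcsin(0.4774) ≈ 57.0°.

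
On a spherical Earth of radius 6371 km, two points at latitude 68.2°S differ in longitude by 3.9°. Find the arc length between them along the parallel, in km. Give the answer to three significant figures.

161 km

Arc length along a parallel = R cos φ · Δλ (with Δλ in radians).
= 6371 × cos 68.2° × (3.9° × π/180) = 6371 × 0.3714 × 0.06807 ≈ 161 km.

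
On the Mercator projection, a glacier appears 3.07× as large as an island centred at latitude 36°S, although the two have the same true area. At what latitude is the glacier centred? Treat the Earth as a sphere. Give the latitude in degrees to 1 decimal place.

For equal true areas on Mercator, apparent areas scale as sec²φ, so the ratio is cos²φ₂ / cos²φ₁.
cos²φ₂ / cos²φ₁ = 3.07  ⇒  cos φ₁ = cos 36° / √3.07 = 0.8090/1.752 = 0.4617.
φ₁ = arccos(0.4617) ≈ 62.5°.

62.5°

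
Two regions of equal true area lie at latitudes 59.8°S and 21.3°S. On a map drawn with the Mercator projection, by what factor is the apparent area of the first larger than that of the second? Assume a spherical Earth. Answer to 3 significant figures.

3.43

On Mercator, area is exaggerated by sec²φ = 1/cos²φ.
At 59.8°: sec²(59.8°) = 1/0.5030² = 3.952.
At 21.3°: sec²(21.3°) = 1/0.9317² = 1.152.
Ratio = 3.952/1.152 = cos²(21.3°)/cos²(59.8°) ≈ 3.43.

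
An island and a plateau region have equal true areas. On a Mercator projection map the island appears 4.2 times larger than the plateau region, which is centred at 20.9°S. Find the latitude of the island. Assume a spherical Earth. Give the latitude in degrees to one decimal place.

62.9°

For equal true areas on Mercator, apparent areas scale as sec²φ, so the ratio is cos²φ₂ / cos²φ₁.
cos²φ₂ / cos²φ₁ = 4.2  ⇒  cos φ₁ = cos 20.9° / √4.2 = 0.9342/2.049 = 0.4558.
φ₁ = arccos(0.4558) ≈ 62.9°.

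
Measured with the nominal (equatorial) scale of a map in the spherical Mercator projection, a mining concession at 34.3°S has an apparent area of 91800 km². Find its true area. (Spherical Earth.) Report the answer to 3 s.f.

62600 km²

For Mercator, h = k = sec φ (a conformal cylindrical projection has a single point scale, 1/cos φ).
Areal scale = k² = sec²φ = 1/cos²(34.3°) = 1/0.8261² = 1.465.
True area = apparent / (areal scale) = 91800 / 1.465 ≈ 62600 km².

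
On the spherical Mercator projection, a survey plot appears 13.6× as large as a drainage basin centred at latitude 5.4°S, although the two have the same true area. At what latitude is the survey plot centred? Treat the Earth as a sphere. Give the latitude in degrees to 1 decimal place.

74.3°

Mercator areal scale is sec²φ, so apparent-area ratio = sec²φ₁ / sec²φ₂ = cos²φ₂ / cos²φ₁.
cos²φ₂ / cos²φ₁ = 13.6  ⇒  cos φ₁ = cos 5.4° / √13.6 = 0.9956/3.688 = 0.2700.
φ₁ = arccos(0.2700) ≈ 74.3°.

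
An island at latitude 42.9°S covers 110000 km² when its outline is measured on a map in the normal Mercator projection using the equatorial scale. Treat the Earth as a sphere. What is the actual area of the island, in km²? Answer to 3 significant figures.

Mercator is conformal, so the point scale is isotropic: h = k = sec φ = 1/cos φ.
Areal scale = k² = sec²φ = 1/cos²(42.9°) = 1/0.7325² = 1.864.
True area = apparent / (areal scale) = 110000 / 1.864 ≈ 59000 km².

59000 km²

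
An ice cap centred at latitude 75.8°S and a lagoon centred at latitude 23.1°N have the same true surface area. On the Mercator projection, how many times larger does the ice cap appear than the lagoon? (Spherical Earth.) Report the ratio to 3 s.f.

Mercator is conformal with k = sec φ, so areal scale = k² = sec²φ.
At 75.8°: sec²(75.8°) = 1/0.2453² = 16.62.
At 23.1°: sec²(23.1°) = 1/0.9198² = 1.182.
Ratio = 16.62/1.182 = cos²(23.1°)/cos²(75.8°) ≈ 14.1.

14.1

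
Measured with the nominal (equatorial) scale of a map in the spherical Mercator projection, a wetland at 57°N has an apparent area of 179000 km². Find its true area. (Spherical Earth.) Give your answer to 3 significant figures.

For Mercator, h = k = sec φ (a conformal cylindrical projection has a single point scale, 1/cos φ).
Areal scale = k² = sec²φ = 1/cos²(57°) = 1/0.5446² = 3.371.
True area = apparent / (areal scale) = 179000 / 3.371 ≈ 53100 km².

53100 km²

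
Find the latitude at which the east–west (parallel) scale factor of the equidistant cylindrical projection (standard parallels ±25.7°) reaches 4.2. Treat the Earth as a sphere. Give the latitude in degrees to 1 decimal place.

With standard parallel φ₀ = 25.7°, the equirectangular projection gives x = Rλ cos φ₀, y = Rφ, so h = 1 and k = cos 25.7° / cos φ.
k = cos φ₀ / cos φ = 4.2  ⇒  cos φ = cos 25.7° / 4.2 = 0.2145.
φ = arccos(0.2145) ≈ 77.6°.

77.6°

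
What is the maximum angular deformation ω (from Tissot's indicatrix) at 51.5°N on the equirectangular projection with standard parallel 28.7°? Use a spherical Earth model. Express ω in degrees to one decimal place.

In the equirectangular projection with standard parallel φ₀ = 28.7° (x = Rλ cos φ₀, y = Rφ), meridians are true-scale (h = 1) and the parallel scale is k = cos φ₀ / cos φ.
At 51.5°: h = 1.000, k = 1.409; principal scales a = 1.409, b = 1.000.
sin(ω/2) = (a − b)/(a + b) = 0.4090/2.409 = 0.1698, so ω = 2 arcsin(0.1698) ≈ 19.6°.

19.6°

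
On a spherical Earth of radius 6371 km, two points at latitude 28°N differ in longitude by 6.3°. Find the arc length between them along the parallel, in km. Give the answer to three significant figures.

619 km

Arc length along a parallel = R cos φ · Δλ (with Δλ in radians).
= 6371 × cos 28° × (6.3° × π/180) = 6371 × 0.8829 × 0.1100 ≈ 619 km.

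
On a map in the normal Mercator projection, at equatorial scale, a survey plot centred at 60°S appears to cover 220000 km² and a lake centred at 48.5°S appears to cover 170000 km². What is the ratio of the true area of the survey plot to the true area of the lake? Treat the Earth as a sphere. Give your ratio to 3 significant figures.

0.737

Since Mercator area scale is 1/cos²φ, the true area equals the apparent area multiplied by cos²φ.
True area of survey plot: 220000 × cos²(60°) = 220000 × 0.2500 = 55000 km².
True area of lake: 170000 × cos²(48.5°) = 170000 × 0.4391 = 74640 km².
Ratio = 55000 / 74640 ≈ 0.737.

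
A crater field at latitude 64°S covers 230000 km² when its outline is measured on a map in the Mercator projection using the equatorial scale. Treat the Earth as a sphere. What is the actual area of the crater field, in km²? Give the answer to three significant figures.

44200 km²

For Mercator, h = k = sec φ (a conformal cylindrical projection has a single point scale, 1/cos φ).
Areal scale = k² = sec²φ = 1/cos²(64°) = 1/0.4384² = 5.204.
True area = apparent / (areal scale) = 230000 / 5.204 ≈ 44200 km².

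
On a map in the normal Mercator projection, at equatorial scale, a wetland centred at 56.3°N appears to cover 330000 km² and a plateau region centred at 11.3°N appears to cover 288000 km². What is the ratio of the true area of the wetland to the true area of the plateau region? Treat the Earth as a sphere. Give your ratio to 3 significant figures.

0.367

On Mercator the areal scale is sec²φ, so true area = apparent × cos²φ.
True area of wetland: 330000 × cos²(56.3°) = 330000 × 0.3079 = 101600 km².
True area of plateau region: 288000 × cos²(11.3°) = 288000 × 0.9616 = 276900 km².
Ratio = 101600 / 276900 ≈ 0.367.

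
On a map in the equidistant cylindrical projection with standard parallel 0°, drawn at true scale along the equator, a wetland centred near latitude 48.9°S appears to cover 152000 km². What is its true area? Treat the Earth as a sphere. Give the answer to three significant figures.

99900 km²

Plate carrée maps x = Rλ, y = Rφ. The meridian scale is h = 1 and the parallel scale is k = 1/cos φ = sec φ.
Areal scale = h·k = 1 × sec φ; at 48.9°, h = 1.000, k = 1.521, so h·k = 1.521.
True area = apparent / (areal scale) = 152000 / 1.521 ≈ 99900 km².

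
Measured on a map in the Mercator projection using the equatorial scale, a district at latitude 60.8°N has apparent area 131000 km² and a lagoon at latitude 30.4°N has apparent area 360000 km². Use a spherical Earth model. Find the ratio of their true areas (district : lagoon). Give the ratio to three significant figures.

Since Mercator area scale is 1/cos²φ, the true area equals the apparent area multiplied by cos²φ.
True area of district: 131000 × cos²(60.8°) = 131000 × 0.2380 = 31180 km².
True area of lagoon: 360000 × cos²(30.4°) = 360000 × 0.7439 = 267800 km².
Ratio = 31180 / 267800 ≈ 0.116.

0.116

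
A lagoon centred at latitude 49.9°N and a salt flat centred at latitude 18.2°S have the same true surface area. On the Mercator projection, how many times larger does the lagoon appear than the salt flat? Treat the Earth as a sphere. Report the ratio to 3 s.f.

2.18

Mercator areal scale is sec²φ.
At 49.9°: sec²(49.9°) = 1/0.6441² = 2.410.
At 18.2°: sec²(18.2°) = 1/0.9500² = 1.108.
Ratio = 2.410/1.108 = cos²(18.2°)/cos²(49.9°) ≈ 2.18.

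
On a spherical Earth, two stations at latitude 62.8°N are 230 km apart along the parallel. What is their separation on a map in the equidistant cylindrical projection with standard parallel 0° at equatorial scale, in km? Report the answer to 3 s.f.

503 km

For the equirectangular projection with φ₀ = 0 (plate carrée), h = 1 along meridians and k = sec φ along parallels.
Along the parallel, k = sec 62.8° = 1/0.4571 = 2.188.
Map distance = 230 × 2.188 ≈ 503 km.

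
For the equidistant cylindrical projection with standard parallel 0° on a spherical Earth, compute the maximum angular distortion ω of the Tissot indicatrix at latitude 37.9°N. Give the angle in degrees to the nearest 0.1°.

For the equirectangular projection with φ₀ = 0 (plate carrée), h = 1 along meridians and k = sec φ along parallels.
At 37.9°: h = 1.000, k = 1.267; principal scales a = 1.267, b = 1.000.
sin(ω/2) = (a − b)/(a + b) = 0.2673/2.267 = 0.1179, so ω = 2 arcsin(0.1179) ≈ 13.5°.

13.5°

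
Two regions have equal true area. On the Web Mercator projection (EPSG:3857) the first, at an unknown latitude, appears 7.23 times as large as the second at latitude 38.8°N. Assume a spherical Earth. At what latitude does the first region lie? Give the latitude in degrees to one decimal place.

Mercator areal scale is sec²φ, so apparent-area ratio = sec²φ₁ / sec²φ₂ = cos²φ₂ / cos²φ₁.
cos²φ₂ / cos²φ₁ = 7.23  ⇒  cos φ₁ = cos 38.8° / √7.23 = 0.7793/2.689 = 0.2898.
φ₁ = arccos(0.2898) ≈ 73.2°.

73.2°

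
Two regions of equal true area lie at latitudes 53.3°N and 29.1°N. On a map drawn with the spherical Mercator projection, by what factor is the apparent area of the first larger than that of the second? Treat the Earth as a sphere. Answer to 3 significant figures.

On Mercator, area is exaggerated by sec²φ = 1/cos²φ.
At 53.3°: sec²(53.3°) = 1/0.5976² = 2.800.
At 29.1°: sec²(29.1°) = 1/0.8738² = 1.310.
Ratio = 2.800/1.310 = cos²(29.1°)/cos²(53.3°) ≈ 2.14.

2.14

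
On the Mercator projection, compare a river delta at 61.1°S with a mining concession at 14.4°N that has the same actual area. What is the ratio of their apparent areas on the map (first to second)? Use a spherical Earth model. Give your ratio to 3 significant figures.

4.02

Mercator areal scale is sec²φ.
At 61.1°: sec²(61.1°) = 1/0.4833² = 4.282.
At 14.4°: sec²(14.4°) = 1/0.9686² = 1.066.
Ratio = 4.282/1.066 = cos²(14.4°)/cos²(61.1°) ≈ 4.02.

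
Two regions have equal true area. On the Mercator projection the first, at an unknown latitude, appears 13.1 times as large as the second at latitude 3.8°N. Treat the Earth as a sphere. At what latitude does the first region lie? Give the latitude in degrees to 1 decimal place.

74.0°

On Mercator, (apparent₁)/(apparent₂) = sec²φ₁ / sec²φ₂ when true areas are equal.
cos²φ₂ / cos²φ₁ = 13.1  ⇒  cos φ₁ = cos 3.8° / √13.1 = 0.9978/3.619 = 0.2757.
φ₁ = arccos(0.2757) ≈ 74.0°.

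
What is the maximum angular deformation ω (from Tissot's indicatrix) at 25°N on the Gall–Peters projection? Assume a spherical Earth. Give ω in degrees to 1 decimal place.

28.2°

The Gall–Peters projection is cylindrical equal-area with φ₀ = 45°. A cylindrical equal-area projection with standard parallel φ₀ has meridian scale h = cos φ / cos φ₀ and parallel scale k = cos φ₀ / cos φ (so areas are preserved, h·k = 1).
At 25°: h = 1.282, k = 0.7802; principal scales a = 1.282, b = 0.7802.
sin(ω/2) = (a − b)/(a + b) = 0.5015/2.062 = 0.2432, so ω = 2 arcsin(0.2432) ≈ 28.2°.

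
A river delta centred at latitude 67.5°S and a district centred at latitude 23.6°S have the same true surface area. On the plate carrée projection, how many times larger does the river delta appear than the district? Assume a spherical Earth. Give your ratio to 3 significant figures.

2.39

For the equirectangular projection with φ₀ = 0 (plate carrée), h = 1 along meridians and k = sec φ along parallels.
Areal scale at 67.5°: h·k = 1.000 × 2.613 = 2.613.
Areal scale at 23.6°: h·k = 1.000 × 1.091 = 1.091.
Ratio = 2.613/1.091 ≈ 2.39.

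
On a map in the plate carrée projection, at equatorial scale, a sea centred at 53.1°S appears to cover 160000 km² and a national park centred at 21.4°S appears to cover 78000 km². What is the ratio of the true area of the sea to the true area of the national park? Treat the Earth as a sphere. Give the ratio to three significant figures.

On the plate carrée, areal scale = h·k = 1 × sec φ, so true area = apparent × cos φ.
True area of sea: 160000 × cos(53.1°) = 160000 × 0.6004 = 96070 km².
True area of national park: 78000 × cos(21.4°) = 78000 × 0.9311 = 72620 km².
Ratio = 96070 / 72620 ≈ 1.32.

1.32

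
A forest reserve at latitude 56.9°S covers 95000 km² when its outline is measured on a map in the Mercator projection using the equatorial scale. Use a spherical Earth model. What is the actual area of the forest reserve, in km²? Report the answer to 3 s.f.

For Mercator, h = k = sec φ (a conformal cylindrical projection has a single point scale, 1/cos φ).
Areal scale = k² = sec²φ = 1/cos²(56.9°) = 1/0.5461² = 3.353.
True area = apparent / (areal scale) = 95000 / 3.353 ≈ 28300 km².

28300 km²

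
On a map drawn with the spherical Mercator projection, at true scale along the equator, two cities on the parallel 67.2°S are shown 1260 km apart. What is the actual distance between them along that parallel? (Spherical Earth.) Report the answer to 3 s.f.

For Mercator, h = k = sec φ (a conformal cylindrical projection has a single point scale, 1/cos φ).
Along the parallel at 67.2°, map distances are exaggerated by k = sec 67.2° = 2.581.
True distance = 1260 / 2.581 = 1260 × cos 67.2° ≈ 488 km.

488 km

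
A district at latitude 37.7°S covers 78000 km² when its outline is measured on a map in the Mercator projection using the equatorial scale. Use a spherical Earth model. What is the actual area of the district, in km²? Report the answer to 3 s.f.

48800 km²

For Mercator, h = k = sec φ (a conformal cylindrical projection has a single point scale, 1/cos φ).
Areal scale = k² = sec²φ = 1/cos²(37.7°) = 1/0.7912² = 1.597.
True area = apparent / (areal scale) = 78000 / 1.597 ≈ 48800 km².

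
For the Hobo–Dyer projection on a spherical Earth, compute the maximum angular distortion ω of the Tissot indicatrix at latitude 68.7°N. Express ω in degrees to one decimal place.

Hobo–Dyer is a cylindrical equal-area projection with standard parallels at ±37.5°. Cylindrical equal-area (φ₀ = 37.5°): h = cos φ / cos 37.5° along meridians, k = cos 37.5° / cos φ along parallels; h·k = 1.
At 68.7°: h = 0.4579, k = 2.184; principal scales a = 2.184, b = 0.4579.
sin(ω/2) = (a − b)/(a + b) = 1.726/2.642 = 0.6534, so ω = 2 arcsin(0.6534) ≈ 81.6°.

81.6°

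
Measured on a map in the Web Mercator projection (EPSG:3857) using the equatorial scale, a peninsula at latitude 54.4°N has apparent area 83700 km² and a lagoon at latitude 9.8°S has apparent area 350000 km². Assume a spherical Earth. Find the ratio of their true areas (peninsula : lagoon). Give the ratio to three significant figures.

0.0835

Mercator's areal exaggeration is sec²φ; hence true area = (apparent area) · cos²φ.
True area of peninsula: 83700 × cos²(54.4°) = 83700 × 0.3389 = 28360 km².
True area of lagoon: 350000 × cos²(9.8°) = 350000 × 0.9710 = 339900 km².
Ratio = 28360 / 339900 ≈ 0.0835.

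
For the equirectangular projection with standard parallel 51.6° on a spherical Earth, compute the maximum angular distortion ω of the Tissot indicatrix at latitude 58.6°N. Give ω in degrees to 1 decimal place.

10.1°

In the equirectangular projection with standard parallel φ₀ = 51.6° (x = Rλ cos φ₀, y = Rφ), meridians are true-scale (h = 1) and the parallel scale is k = cos φ₀ / cos φ.
At 58.6°: h = 1.000, k = 1.192; principal scales a = 1.192, b = 1.000.
sin(ω/2) = (a − b)/(a + b) = 0.1922/2.192 = 0.08767, so ω = 2 arcsin(0.08767) ≈ 10.1°.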